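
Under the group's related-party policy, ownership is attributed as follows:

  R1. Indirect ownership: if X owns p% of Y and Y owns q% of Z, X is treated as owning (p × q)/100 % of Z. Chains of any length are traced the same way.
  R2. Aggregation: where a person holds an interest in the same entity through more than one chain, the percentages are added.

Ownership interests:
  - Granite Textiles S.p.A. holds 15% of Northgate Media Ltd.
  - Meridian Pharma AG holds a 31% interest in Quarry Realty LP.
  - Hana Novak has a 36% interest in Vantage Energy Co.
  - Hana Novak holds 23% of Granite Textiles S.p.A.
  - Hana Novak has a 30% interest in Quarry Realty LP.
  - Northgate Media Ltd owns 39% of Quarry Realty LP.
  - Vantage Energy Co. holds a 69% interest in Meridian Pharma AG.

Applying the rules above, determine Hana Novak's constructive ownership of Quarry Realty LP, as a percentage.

39.0459%

Chain via Vantage Energy Co. → Meridian Pharma AG (R1): 36% × 69% × 31% = 7.7004% of Quarry Realty LP.
Chain via Granite Textiles S.p.A. → Northgate Media Ltd (R1): 23% × 15% × 39% = 1.3455% of Quarry Realty LP.
Direct interest in Quarry Realty LP: 30%.
Aggregating (R2): 7.7004% + 1.3455% + 30% = 39.0459%.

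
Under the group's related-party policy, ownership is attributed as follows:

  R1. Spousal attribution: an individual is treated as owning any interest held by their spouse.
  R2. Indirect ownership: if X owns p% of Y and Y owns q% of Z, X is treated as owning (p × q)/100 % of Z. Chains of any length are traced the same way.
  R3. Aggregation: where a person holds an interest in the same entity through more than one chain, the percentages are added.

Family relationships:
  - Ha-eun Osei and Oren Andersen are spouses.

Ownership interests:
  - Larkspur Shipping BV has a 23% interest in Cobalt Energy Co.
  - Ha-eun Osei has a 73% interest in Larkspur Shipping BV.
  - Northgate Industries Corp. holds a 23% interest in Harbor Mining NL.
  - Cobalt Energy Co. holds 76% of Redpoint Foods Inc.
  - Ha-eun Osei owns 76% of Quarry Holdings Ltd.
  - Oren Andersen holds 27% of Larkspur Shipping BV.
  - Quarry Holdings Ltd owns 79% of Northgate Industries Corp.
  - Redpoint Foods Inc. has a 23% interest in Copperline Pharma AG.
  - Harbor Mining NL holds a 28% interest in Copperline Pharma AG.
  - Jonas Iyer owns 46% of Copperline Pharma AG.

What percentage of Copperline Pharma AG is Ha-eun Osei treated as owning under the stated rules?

By spousal attribution (R1), Ha-eun Osei is treated as also owning Oren Andersen's interest in Larkspur Shipping BV, giving 73% + 27% = 100%.
Chain via Larkspur Shipping BV → Cobalt Energy Co. → Redpoint Foods Inc. (R2): 100% × 23% × 76% × 23% = 4.0204% of Copperline Pharma AG.
Chain via Quarry Holdings Ltd → Northgate Industries Corp. → Harbor Mining NL (R2): 76% × 79% × 23% × 28% = 3.866576% of Copperline Pharma AG.
Aggregating (R3): 4.0204% + 3.866576% = 7.886976%.

7.886976%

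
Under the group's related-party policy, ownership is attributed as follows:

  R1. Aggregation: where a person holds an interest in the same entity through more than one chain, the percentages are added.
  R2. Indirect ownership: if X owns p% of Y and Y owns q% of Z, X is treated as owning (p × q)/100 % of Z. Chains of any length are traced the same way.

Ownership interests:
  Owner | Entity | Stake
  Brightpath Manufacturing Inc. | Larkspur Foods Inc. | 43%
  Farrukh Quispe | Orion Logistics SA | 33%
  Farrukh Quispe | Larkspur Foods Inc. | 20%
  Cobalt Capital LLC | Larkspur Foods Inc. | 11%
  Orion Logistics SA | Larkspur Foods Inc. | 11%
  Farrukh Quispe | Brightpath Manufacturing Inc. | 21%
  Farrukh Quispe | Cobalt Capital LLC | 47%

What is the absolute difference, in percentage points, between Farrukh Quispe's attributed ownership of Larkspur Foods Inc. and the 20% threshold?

17.83

Chain via Cobalt Capital LLC (R2): 47% × 11% = 5.17% of Larkspur Foods Inc.
Chain via Orion Logistics SA (R2): 33% × 11% = 3.63% of Larkspur Foods Inc.
Chain via Brightpath Manufacturing Inc. (R2): 21% × 43% = 9.03% of Larkspur Foods Inc.
Direct interest in Larkspur Foods Inc: 20%.
Aggregating (R1): 5.17% + 3.63% + 9.03% + 20% = 37.83%.
37.83% exceeds the 20% threshold by 17.83 percentage points.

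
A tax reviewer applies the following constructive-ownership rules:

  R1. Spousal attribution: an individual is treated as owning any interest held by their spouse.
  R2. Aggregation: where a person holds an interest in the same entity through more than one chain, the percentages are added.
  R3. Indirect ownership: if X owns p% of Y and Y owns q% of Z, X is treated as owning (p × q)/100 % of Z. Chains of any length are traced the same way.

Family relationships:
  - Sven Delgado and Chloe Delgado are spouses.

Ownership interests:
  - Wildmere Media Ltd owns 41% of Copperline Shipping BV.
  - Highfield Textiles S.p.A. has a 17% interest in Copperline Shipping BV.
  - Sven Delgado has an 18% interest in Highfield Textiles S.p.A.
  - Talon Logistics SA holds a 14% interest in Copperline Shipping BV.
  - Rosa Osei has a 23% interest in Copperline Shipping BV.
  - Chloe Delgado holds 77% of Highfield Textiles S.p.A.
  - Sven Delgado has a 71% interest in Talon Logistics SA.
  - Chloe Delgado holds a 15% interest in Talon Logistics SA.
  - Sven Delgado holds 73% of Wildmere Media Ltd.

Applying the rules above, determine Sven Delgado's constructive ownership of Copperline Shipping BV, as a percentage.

58.12%

By spousal attribution (R1), Sven Delgado is treated as also owning Chloe Delgado's interest in Highfield Textiles S.p.A, giving 18% + 77% = 95%.
By spousal attribution (R1), Sven Delgado is treated as also owning Chloe Delgado's interest in Talon Logistics SA, giving 71% + 15% = 86%.
Chain via Highfield Textiles S.p.A. (R3): 95% × 17% = 16.15% of Copperline Shipping BV.
Chain via Talon Logistics SA (R3): 86% × 14% = 12.04% of Copperline Shipping BV.
Chain via Wildmere Media Ltd (R3): 73% × 41% = 29.93% of Copperline Shipping BV.
Aggregating (R2): 16.15% + 12.04% + 29.93% = 58.12%.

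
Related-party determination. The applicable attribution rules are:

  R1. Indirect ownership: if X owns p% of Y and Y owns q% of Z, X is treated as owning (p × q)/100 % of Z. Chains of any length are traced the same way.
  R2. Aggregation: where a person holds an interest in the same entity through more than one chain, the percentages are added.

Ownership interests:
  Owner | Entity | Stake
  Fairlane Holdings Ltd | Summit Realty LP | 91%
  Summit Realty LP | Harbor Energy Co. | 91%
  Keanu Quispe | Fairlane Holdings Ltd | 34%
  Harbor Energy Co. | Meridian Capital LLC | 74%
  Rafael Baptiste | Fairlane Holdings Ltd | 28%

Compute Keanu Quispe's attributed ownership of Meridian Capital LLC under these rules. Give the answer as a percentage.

Chain via Fairlane Holdings Ltd → Summit Realty LP → Harbor Energy Co. (R1): 34% × 91% × 91% × 74% = 20.834996% of Meridian Capital LLC.

20.834996%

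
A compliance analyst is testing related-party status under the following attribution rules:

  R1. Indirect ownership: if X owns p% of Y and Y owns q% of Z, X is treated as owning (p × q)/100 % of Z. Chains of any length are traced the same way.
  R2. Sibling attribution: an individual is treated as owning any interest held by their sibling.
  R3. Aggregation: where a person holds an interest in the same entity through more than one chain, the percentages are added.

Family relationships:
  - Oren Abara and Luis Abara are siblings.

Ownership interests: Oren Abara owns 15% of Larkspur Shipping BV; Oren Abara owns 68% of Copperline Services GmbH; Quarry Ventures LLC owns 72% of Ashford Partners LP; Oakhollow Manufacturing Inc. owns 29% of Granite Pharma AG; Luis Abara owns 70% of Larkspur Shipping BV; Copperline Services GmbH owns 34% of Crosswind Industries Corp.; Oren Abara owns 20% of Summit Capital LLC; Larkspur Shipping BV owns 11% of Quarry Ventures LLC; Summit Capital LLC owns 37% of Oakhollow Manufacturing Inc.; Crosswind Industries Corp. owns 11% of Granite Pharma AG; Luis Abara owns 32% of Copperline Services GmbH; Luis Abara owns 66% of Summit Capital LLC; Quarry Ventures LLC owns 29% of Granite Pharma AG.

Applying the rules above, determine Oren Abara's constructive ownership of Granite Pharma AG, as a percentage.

By sibling attribution (R2), Oren Abara is treated as also owning Luis Abara's interest in Summit Capital LLC, giving 20% + 66% = 86%.
By sibling attribution (R2), Oren Abara is treated as also owning Luis Abara's interest in Larkspur Shipping BV, giving 15% + 70% = 85%.
By sibling attribution (R2), Oren Abara is treated as also owning Luis Abara's interest in Copperline Services GmbH, giving 68% + 32% = 100%.
Chain via Summit Capital LLC → Oakhollow Manufacturing Inc. (R1): 86% × 37% × 29% = 9.2278% of Granite Pharma AG.
Chain via Larkspur Shipping BV → Quarry Ventures LLC (R1): 85% × 11% × 29% = 2.7115% of Granite Pharma AG.
Chain via Copperline Services GmbH → Crosswind Industries Corp. (R1): 100% × 34% × 11% = 3.74% of Granite Pharma AG.
Aggregating (R3): 9.2278% + 2.7115% + 3.74% = 15.6793%.

15.6793%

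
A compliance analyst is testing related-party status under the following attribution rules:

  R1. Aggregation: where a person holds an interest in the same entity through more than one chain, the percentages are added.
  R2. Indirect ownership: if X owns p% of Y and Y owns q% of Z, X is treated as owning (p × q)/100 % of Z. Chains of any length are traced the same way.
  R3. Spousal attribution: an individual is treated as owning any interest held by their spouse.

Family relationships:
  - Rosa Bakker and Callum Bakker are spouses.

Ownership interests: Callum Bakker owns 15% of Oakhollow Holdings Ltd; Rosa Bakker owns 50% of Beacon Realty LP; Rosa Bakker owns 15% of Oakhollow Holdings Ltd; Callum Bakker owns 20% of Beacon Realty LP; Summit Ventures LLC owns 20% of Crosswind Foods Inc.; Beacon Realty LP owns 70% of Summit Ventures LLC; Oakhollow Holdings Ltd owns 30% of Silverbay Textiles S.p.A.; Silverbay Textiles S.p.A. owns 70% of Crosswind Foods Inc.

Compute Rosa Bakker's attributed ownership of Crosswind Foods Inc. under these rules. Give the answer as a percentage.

16.1%

By spousal attribution (R3), Rosa Bakker is treated as also owning Callum Bakker's interest in Oakhollow Holdings Ltd, giving 15% + 15% = 30%.
By spousal attribution (R3), Rosa Bakker is treated as also owning Callum Bakker's interest in Beacon Realty LP, giving 50% + 20% = 70%.
Chain via Oakhollow Holdings Ltd → Silverbay Textiles S.p.A. (R2): 30% × 30% × 70% = 6.3% of Crosswind Foods Inc.
Chain via Beacon Realty LP → Summit Ventures LLC (R2): 70% × 70% × 20% = 9.8% of Crosswind Foods Inc.
Aggregating (R1): 6.3% + 9.8% = 16.1%.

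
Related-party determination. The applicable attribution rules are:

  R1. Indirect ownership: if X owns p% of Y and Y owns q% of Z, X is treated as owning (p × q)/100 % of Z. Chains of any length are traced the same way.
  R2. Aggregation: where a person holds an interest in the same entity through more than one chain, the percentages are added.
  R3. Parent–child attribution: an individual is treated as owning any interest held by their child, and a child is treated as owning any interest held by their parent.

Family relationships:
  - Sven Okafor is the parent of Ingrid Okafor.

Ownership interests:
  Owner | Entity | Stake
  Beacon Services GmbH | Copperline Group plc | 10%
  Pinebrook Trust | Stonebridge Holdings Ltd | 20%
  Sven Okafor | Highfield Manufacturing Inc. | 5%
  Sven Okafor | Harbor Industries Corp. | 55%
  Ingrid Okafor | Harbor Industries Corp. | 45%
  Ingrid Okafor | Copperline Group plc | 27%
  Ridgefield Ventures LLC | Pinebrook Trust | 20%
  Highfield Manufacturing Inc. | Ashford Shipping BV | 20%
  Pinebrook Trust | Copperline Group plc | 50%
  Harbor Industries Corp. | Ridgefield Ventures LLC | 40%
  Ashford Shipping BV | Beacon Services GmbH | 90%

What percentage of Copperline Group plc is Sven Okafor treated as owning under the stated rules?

31.09%

By parent–child attribution (R3), Sven Okafor is treated as also owning Ingrid Okafor's interest in Harbor Industries Corp, giving 55% + 45% = 100%.
By parent–child attribution (R3), Sven Okafor is treated as owning Ingrid Okafor's 27% interest in Copperline Group plc.
Chain via Highfield Manufacturing Inc. → Ashford Shipping BV → Beacon Services GmbH (R1): 5% × 20% × 90% × 10% = 0.09% of Copperline Group plc.
Chain via Harbor Industries Corp. → Ridgefield Ventures LLC → Pinebrook Trust (R1): 100% × 40% × 20% × 50% = 4% of Copperline Group plc.
Direct interest in Copperline Group plc: 27%.
Aggregating (R2): 0.09% + 4% + 27% = 31.09%.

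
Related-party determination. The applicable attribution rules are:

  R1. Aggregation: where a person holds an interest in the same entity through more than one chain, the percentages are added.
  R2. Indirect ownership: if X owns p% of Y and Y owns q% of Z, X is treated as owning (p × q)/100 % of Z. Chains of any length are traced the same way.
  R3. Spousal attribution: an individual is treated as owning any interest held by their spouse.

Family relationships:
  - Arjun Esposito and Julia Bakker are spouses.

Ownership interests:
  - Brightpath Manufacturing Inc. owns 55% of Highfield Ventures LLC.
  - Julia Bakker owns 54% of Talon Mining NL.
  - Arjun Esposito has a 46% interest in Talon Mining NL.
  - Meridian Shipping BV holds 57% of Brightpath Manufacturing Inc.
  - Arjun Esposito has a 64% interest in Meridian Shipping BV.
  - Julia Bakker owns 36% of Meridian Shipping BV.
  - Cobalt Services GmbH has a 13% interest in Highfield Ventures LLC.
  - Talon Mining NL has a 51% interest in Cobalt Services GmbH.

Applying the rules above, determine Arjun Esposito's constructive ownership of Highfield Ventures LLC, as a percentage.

By spousal attribution (R3), Arjun Esposito is treated as also owning Julia Bakker's interest in Talon Mining NL, giving 46% + 54% = 100%.
By spousal attribution (R3), Arjun Esposito is treated as also owning Julia Bakker's interest in Meridian Shipping BV, giving 64% + 36% = 100%.
Chain via Talon Mining NL → Cobalt Services GmbH (R2): 100% × 51% × 13% = 6.63% of Highfield Ventures LLC.
Chain via Meridian Shipping BV → Brightpath Manufacturing Inc. (R2): 100% × 57% × 55% = 31.35% of Highfield Ventures LLC.
Aggregating (R1): 6.63% + 31.35% = 37.98%.

37.98%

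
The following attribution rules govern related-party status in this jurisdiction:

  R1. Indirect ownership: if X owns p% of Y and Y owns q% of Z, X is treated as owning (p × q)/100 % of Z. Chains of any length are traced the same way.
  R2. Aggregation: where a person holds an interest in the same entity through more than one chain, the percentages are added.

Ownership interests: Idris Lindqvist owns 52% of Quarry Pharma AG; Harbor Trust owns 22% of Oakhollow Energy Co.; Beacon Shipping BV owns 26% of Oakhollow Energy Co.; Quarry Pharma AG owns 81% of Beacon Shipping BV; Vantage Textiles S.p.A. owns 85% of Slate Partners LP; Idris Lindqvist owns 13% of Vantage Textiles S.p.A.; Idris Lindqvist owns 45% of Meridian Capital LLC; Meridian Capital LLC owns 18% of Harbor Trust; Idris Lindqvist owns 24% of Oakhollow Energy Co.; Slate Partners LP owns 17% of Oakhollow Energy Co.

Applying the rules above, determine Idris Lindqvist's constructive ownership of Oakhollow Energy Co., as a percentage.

Chain via Meridian Capital LLC → Harbor Trust (R1): 45% × 18% × 22% = 1.782% of Oakhollow Energy Co.
Chain via Quarry Pharma AG → Beacon Shipping BV (R1): 52% × 81% × 26% = 10.9512% of Oakhollow Energy Co.
Chain via Vantage Textiles S.p.A. → Slate Partners LP (R1): 13% × 85% × 17% = 1.8785% of Oakhollow Energy Co.
Direct interest in Oakhollow Energy Co: 24%.
Aggregating (R2): 1.782% + 10.9512% + 1.8785% + 24% = 38.6117%.

38.6117%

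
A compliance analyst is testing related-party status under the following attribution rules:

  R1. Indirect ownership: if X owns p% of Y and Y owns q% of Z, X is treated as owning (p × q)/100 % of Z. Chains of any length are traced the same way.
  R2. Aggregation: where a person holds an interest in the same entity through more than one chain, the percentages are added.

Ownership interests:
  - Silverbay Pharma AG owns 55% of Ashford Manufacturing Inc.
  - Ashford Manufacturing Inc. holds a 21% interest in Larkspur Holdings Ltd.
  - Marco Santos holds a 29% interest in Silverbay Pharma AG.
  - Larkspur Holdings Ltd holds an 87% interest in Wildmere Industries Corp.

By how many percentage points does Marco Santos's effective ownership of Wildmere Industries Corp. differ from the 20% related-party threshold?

17.085935

Chain via Silverbay Pharma AG → Ashford Manufacturing Inc. → Larkspur Holdings Ltd (R1): 29% × 55% × 21% × 87% = 2.914065% of Wildmere Industries Corp.
2.914065% falls short of the 20% threshold by 17.085935 percentage points.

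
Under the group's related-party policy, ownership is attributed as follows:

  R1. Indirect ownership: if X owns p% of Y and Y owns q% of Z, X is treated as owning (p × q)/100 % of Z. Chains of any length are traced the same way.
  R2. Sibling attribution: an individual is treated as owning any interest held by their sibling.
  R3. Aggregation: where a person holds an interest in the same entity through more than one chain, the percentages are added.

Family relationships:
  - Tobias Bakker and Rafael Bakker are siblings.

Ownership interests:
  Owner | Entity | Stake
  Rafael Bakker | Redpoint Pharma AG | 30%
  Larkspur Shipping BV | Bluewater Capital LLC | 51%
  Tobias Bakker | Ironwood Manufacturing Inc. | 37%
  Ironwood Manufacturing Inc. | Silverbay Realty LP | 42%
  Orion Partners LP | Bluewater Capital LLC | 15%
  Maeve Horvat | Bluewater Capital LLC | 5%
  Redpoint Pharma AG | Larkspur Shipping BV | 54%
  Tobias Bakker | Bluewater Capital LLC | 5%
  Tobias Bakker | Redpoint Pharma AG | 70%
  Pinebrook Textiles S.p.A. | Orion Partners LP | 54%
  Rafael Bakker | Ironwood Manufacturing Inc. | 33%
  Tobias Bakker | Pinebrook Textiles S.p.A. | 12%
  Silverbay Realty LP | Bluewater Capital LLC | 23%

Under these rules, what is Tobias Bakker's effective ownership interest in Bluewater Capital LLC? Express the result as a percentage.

40.274%

By sibling attribution (R2), Tobias Bakker is treated as also owning Rafael Bakker's interest in Ironwood Manufacturing Inc, giving 37% + 33% = 70%.
By sibling attribution (R2), Tobias Bakker is treated as also owning Rafael Bakker's interest in Redpoint Pharma AG, giving 70% + 30% = 100%.
Chain via Ironwood Manufacturing Inc. → Silverbay Realty LP (R1): 70% × 42% × 23% = 6.762% of Bluewater Capital LLC.
Chain via Redpoint Pharma AG → Larkspur Shipping BV (R1): 100% × 54% × 51% = 27.54% of Bluewater Capital LLC.
Chain via Pinebrook Textiles S.p.A. → Orion Partners LP (R1): 12% × 54% × 15% = 0.972% of Bluewater Capital LLC.
Direct interest in Bluewater Capital LLC: 5%.
Aggregating (R3): 6.762% + 27.54% + 0.972% + 5% = 40.274%.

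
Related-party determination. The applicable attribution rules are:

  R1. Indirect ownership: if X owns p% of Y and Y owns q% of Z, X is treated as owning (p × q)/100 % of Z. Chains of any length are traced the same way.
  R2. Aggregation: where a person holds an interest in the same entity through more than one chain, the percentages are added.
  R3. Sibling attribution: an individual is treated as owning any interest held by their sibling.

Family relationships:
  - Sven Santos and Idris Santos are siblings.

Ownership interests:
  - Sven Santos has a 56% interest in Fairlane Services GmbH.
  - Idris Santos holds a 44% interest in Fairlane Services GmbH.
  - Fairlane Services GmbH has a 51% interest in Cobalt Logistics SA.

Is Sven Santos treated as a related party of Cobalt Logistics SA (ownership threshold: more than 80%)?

No

By sibling attribution (R3), Sven Santos is treated as also owning Idris Santos's interest in Fairlane Services GmbH, giving 56% + 44% = 100%.
Chain via Fairlane Services GmbH (R1): 100% × 51% = 51% of Cobalt Logistics SA.
51% does not exceed the 80% threshold, so Sven is not a related party to Cobalt Logistics SA.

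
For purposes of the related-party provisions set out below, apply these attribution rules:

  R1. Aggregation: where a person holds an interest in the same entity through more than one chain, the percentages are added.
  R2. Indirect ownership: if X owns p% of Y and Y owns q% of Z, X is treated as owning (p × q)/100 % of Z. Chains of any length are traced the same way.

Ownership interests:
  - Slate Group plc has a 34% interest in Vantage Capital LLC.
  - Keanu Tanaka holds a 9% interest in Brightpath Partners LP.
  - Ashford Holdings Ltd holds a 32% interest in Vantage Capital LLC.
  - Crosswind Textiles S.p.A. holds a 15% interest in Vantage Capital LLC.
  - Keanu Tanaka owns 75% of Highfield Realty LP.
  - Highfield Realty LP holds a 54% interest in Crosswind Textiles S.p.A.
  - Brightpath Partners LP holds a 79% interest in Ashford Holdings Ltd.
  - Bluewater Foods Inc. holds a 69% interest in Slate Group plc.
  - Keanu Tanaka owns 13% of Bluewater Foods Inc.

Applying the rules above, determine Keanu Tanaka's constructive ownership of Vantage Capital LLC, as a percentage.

11.4%

Chain via Highfield Realty LP → Crosswind Textiles S.p.A. (R2): 75% × 54% × 15% = 6.075% of Vantage Capital LLC.
Chain via Brightpath Partners LP → Ashford Holdings Ltd (R2): 9% × 79% × 32% = 2.2752% of Vantage Capital LLC.
Chain via Bluewater Foods Inc. → Slate Group plc (R2): 13% × 69% × 34% = 3.0498% of Vantage Capital LLC.
Aggregating (R1): 6.075% + 2.2752% + 3.0498% = 11.4%.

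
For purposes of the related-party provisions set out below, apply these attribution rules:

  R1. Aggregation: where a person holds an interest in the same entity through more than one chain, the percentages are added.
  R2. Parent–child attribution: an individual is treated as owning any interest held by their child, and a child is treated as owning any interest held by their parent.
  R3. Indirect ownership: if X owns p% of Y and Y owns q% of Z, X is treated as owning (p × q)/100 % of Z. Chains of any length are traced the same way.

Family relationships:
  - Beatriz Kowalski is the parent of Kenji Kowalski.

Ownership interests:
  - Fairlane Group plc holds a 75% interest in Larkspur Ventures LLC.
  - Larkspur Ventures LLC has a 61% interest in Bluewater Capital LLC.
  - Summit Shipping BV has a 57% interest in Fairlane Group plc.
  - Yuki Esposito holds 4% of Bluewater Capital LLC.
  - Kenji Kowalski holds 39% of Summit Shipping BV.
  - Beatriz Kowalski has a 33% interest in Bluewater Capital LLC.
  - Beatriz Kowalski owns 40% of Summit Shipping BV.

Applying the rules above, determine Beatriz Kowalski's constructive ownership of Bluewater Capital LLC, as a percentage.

By parent–child attribution (R2), Beatriz Kowalski is treated as also owning Kenji Kowalski's interest in Summit Shipping BV, giving 40% + 39% = 79%.
Chain via Summit Shipping BV → Fairlane Group plc → Larkspur Ventures LLC (R3): 79% × 57% × 75% × 61% = 20.601225% of Bluewater Capital LLC.
Direct interest in Bluewater Capital LLC: 33%.
Aggregating (R1): 20.601225% + 33% = 53.601225%.

53.601225%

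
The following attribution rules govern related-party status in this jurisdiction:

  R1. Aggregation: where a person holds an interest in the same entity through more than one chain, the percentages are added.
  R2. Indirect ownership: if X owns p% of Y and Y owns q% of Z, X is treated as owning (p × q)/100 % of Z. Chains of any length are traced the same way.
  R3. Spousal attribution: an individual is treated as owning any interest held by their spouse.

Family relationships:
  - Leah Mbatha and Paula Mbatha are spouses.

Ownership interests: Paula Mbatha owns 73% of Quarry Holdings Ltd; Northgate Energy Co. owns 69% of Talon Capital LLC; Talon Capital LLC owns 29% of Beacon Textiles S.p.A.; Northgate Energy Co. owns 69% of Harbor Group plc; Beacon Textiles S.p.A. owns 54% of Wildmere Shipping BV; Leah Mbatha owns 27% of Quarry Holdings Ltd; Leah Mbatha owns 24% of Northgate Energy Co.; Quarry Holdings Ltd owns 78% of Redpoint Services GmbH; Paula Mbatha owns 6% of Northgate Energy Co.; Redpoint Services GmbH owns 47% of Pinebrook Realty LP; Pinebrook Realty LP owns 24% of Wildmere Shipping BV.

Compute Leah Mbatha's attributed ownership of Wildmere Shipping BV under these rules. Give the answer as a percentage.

By spousal attribution (R3), Leah Mbatha is treated as also owning Paula Mbatha's interest in Quarry Holdings Ltd, giving 27% + 73% = 100%.
By spousal attribution (R3), Leah Mbatha is treated as also owning Paula Mbatha's interest in Northgate Energy Co, giving 24% + 6% = 30%.
Chain via Quarry Holdings Ltd → Redpoint Services GmbH → Pinebrook Realty LP (R2): 100% × 78% × 47% × 24% = 8.7984% of Wildmere Shipping BV.
Chain via Northgate Energy Co. → Talon Capital LLC → Beacon Textiles S.p.A. (R2): 30% × 69% × 29% × 54% = 3.24162% of Wildmere Shipping BV.
Aggregating (R1): 8.7984% + 3.24162% = 12.04002%.

12.04002%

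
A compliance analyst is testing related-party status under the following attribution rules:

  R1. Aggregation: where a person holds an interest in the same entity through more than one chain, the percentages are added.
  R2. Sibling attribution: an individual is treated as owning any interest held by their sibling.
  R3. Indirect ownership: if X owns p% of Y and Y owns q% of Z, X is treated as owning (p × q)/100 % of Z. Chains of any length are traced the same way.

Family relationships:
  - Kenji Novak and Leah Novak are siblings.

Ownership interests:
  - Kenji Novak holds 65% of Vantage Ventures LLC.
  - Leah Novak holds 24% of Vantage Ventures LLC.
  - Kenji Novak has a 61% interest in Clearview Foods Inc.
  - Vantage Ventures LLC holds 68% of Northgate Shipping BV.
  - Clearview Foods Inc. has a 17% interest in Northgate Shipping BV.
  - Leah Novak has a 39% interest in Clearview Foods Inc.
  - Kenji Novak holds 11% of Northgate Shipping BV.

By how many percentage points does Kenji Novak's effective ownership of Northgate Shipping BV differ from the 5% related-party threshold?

By sibling attribution (R2), Kenji Novak is treated as also owning Leah Novak's interest in Vantage Ventures LLC, giving 65% + 24% = 89%.
By sibling attribution (R2), Kenji Novak is treated as also owning Leah Novak's interest in Clearview Foods Inc, giving 61% + 39% = 100%.
Chain via Vantage Ventures LLC (R3): 89% × 68% = 60.52% of Northgate Shipping BV.
Chain via Clearview Foods Inc. (R3): 100% × 17% = 17% of Northgate Shipping BV.
Direct interest in Northgate Shipping BV: 11%.
Aggregating (R1): 60.52% + 17% + 11% = 88.52%.
88.52% exceeds the 5% threshold by 83.52 percentage points.

83.52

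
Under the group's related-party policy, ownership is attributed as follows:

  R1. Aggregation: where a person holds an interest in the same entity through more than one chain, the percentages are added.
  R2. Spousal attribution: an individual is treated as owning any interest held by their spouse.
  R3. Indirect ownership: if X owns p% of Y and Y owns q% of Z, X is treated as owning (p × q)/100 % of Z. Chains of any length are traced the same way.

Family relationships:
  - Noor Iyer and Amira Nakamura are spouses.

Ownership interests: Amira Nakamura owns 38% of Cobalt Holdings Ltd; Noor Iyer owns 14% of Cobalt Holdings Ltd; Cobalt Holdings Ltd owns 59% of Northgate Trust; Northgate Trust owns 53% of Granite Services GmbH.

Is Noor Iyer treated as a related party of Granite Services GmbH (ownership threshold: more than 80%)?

By spousal attribution (R2), Noor Iyer is treated as also owning Amira Nakamura's interest in Cobalt Holdings Ltd, giving 14% + 38% = 52%.
Chain via Cobalt Holdings Ltd → Northgate Trust (R3): 52% × 59% × 53% = 16.2604% of Granite Services GmbH.
16.2604% does not exceed the 80% threshold, so Noor is not a related party to Granite Services GmbH.

No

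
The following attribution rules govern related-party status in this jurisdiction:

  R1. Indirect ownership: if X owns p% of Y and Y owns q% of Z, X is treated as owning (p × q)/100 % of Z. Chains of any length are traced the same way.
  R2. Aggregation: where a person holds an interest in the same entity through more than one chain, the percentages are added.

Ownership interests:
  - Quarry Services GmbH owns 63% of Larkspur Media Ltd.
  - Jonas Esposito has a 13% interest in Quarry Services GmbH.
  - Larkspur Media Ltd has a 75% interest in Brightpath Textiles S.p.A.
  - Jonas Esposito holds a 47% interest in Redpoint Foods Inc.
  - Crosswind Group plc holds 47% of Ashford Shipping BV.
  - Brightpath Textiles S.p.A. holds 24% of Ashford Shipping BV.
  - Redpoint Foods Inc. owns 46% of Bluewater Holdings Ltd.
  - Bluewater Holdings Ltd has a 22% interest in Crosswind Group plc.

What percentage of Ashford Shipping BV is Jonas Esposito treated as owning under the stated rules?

3.709708%

Chain via Quarry Services GmbH → Larkspur Media Ltd → Brightpath Textiles S.p.A. (R1): 13% × 63% × 75% × 24% = 1.4742% of Ashford Shipping BV.
Chain via Redpoint Foods Inc. → Bluewater Holdings Ltd → Crosswind Group plc (R1): 47% × 46% × 22% × 47% = 2.235508% of Ashford Shipping BV.
Aggregating (R2): 1.4742% + 2.235508% = 3.709708%.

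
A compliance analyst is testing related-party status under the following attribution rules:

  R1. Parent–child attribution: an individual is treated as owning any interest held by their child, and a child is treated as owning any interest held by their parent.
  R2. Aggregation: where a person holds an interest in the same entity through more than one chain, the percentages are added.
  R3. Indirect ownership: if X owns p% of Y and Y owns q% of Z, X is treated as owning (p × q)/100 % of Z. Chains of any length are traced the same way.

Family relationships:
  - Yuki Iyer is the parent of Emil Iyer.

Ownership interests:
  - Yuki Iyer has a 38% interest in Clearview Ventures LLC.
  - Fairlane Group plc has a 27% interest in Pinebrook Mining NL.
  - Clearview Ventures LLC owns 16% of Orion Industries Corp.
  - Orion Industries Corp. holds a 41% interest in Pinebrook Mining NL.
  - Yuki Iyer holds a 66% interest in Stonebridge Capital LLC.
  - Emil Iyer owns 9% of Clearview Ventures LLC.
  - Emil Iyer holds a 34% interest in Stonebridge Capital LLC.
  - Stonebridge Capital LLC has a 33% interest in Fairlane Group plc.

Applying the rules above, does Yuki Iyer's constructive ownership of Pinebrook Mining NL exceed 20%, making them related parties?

No

By parent–child attribution (R1), Yuki Iyer is treated as also owning Emil Iyer's interest in Stonebridge Capital LLC, giving 66% + 34% = 100%.
By parent–child attribution (R1), Yuki Iyer is treated as also owning Emil Iyer's interest in Clearview Ventures LLC, giving 38% + 9% = 47%.
Chain via Stonebridge Capital LLC → Fairlane Group plc (R3): 100% × 33% × 27% = 8.91% of Pinebrook Mining NL.
Chain via Clearview Ventures LLC → Orion Industries Corp. (R3): 47% × 16% × 41% = 3.0832% of Pinebrook Mining NL.
Aggregating (R2): 8.91% + 3.0832% = 11.9932%.
11.9932% does not exceed the 20% threshold, so Yuki is not a related party to Pinebrook Mining NL.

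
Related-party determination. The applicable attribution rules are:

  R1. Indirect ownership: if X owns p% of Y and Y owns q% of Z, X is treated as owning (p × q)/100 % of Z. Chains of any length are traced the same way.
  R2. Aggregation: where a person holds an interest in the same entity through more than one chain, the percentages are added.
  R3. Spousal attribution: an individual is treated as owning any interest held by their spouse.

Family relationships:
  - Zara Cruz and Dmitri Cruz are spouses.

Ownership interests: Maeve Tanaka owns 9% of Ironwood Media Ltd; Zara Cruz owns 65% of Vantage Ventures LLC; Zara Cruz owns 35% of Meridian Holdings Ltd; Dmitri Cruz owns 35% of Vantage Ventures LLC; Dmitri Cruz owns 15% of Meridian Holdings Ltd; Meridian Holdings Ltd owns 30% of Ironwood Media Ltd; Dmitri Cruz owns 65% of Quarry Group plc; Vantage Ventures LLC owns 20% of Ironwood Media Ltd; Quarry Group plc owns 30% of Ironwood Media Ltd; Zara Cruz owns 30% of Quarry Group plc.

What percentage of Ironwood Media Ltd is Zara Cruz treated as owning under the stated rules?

By spousal attribution (R3), Zara Cruz is treated as also owning Dmitri Cruz's interest in Meridian Holdings Ltd, giving 35% + 15% = 50%.
By spousal attribution (R3), Zara Cruz is treated as also owning Dmitri Cruz's interest in Vantage Ventures LLC, giving 65% + 35% = 100%.
By spousal attribution (R3), Zara Cruz is treated as also owning Dmitri Cruz's interest in Quarry Group plc, giving 30% + 65% = 95%.
Chain via Meridian Holdings Ltd (R1): 50% × 30% = 15% of Ironwood Media Ltd.
Chain via Vantage Ventures LLC (R1): 100% × 20% = 20% of Ironwood Media Ltd.
Chain via Quarry Group plc (R1): 95% × 30% = 28.5% of Ironwood Media Ltd.
Aggregating (R2): 15% + 20% + 28.5% = 63.5%.

63.5%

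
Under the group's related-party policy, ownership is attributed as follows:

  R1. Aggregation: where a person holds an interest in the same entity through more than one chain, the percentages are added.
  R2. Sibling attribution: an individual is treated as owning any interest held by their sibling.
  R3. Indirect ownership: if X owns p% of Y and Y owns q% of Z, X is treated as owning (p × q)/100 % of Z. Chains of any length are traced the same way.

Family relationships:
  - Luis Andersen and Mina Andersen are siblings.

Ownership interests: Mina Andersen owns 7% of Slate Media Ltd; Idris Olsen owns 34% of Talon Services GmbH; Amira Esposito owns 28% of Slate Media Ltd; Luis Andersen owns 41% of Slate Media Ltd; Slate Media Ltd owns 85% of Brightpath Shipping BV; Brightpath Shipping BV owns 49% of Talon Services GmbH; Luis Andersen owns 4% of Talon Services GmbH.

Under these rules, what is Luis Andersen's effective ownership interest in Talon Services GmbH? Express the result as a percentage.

By sibling attribution (R2), Luis Andersen is treated as also owning Mina Andersen's interest in Slate Media Ltd, giving 41% + 7% = 48%.
Chain via Slate Media Ltd → Brightpath Shipping BV (R3): 48% × 85% × 49% = 19.992% of Talon Services GmbH.
Direct interest in Talon Services GmbH: 4%.
Aggregating (R1): 19.992% + 4% = 23.992%.

23.992%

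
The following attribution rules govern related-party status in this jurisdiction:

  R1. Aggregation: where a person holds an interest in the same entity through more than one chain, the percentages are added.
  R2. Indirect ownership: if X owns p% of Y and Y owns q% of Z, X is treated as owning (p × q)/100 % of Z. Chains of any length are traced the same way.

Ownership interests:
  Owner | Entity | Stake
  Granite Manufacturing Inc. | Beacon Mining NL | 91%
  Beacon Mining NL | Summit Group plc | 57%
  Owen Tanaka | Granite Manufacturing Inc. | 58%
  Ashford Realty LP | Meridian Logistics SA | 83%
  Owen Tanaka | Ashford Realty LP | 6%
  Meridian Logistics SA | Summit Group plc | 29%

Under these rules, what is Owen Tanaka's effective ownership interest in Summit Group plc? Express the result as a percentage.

31.5288%

Chain via Granite Manufacturing Inc. → Beacon Mining NL (R2): 58% × 91% × 57% = 30.0846% of Summit Group plc.
Chain via Ashford Realty LP → Meridian Logistics SA (R2): 6% × 83% × 29% = 1.4442% of Summit Group plc.
Aggregating (R1): 30.0846% + 1.4442% = 31.5288%.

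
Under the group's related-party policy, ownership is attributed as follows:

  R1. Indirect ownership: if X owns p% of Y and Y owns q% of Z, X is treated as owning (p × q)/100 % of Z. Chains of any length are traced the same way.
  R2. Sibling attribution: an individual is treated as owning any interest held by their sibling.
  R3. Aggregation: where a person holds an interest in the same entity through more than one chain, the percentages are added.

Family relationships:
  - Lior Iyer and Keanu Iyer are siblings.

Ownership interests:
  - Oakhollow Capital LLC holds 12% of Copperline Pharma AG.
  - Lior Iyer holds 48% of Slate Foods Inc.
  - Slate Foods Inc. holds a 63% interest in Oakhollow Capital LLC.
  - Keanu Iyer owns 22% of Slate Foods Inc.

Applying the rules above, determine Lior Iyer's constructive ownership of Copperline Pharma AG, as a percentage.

By sibling attribution (R2), Lior Iyer is treated as also owning Keanu Iyer's interest in Slate Foods Inc, giving 48% + 22% = 70%.
Chain via Slate Foods Inc. → Oakhollow Capital LLC (R1): 70% × 63% × 12% = 5.292% of Copperline Pharma AG.

5.292%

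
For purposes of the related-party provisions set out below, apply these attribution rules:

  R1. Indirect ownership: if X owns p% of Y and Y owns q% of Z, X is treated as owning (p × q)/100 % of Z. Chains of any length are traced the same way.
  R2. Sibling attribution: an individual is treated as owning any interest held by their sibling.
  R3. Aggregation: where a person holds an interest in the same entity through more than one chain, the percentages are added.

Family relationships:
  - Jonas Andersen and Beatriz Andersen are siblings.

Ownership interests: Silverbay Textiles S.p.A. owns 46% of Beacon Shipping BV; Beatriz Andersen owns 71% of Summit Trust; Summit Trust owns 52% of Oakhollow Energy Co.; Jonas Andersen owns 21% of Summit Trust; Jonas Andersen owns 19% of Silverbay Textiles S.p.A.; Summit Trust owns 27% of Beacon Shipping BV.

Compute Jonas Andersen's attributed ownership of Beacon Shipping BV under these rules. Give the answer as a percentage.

33.58%

By sibling attribution (R2), Jonas Andersen is treated as also owning Beatriz Andersen's interest in Summit Trust, giving 21% + 71% = 92%.
Chain via Summit Trust (R1): 92% × 27% = 24.84% of Beacon Shipping BV.
Chain via Silverbay Textiles S.p.A. (R1): 19% × 46% = 8.74% of Beacon Shipping BV.
Aggregating (R3): 24.84% + 8.74% = 33.58%.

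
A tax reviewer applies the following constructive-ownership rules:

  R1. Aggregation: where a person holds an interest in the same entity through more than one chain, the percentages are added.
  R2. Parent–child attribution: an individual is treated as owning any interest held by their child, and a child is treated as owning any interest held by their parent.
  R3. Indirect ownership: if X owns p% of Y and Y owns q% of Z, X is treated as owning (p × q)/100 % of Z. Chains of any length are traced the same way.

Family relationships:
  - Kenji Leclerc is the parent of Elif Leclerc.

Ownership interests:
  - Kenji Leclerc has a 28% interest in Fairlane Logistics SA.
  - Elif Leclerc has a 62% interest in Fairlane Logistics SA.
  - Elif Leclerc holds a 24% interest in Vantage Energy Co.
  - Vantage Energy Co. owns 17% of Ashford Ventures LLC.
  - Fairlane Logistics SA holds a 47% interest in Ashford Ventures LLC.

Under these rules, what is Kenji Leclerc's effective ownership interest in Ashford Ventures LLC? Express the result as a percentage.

46.38%

By parent–child attribution (R2), Kenji Leclerc is treated as also owning Elif Leclerc's interest in Fairlane Logistics SA, giving 28% + 62% = 90%.
By parent–child attribution (R2), Kenji Leclerc is treated as owning Elif Leclerc's 24% interest in Vantage Energy Co.
Chain via Fairlane Logistics SA (R3): 90% × 47% = 42.3% of Ashford Ventures LLC.
Chain via Vantage Energy Co. (R3): 24% × 17% = 4.08% of Ashford Ventures LLC.
Aggregating (R1): 42.3% + 4.08% = 46.38%.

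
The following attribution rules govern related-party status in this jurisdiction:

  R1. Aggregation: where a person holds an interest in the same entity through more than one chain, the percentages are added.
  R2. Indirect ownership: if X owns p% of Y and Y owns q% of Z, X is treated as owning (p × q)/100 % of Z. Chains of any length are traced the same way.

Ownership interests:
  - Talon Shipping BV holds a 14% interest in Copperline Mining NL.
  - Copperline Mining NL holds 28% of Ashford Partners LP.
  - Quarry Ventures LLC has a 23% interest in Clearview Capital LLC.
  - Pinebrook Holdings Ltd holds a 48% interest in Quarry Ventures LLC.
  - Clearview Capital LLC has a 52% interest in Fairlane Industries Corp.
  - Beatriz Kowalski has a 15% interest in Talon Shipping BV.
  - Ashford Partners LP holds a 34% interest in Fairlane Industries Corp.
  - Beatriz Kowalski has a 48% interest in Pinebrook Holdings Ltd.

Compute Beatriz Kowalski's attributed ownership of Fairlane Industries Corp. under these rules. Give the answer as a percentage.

Chain via Talon Shipping BV → Copperline Mining NL → Ashford Partners LP (R2): 15% × 14% × 28% × 34% = 0.19992% of Fairlane Industries Corp.
Chain via Pinebrook Holdings Ltd → Quarry Ventures LLC → Clearview Capital LLC (R2): 48% × 48% × 23% × 52% = 2.755584% of Fairlane Industries Corp.
Aggregating (R1): 0.19992% + 2.755584% = 2.955504%.

2.955504%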